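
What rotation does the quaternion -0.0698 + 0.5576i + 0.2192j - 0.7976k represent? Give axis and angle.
axis = (0.559, 0.2197, -0.7995), θ = 188°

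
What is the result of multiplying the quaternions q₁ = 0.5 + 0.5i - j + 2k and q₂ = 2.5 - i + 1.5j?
3.25 - 2.25i - 3.75j + 4.75k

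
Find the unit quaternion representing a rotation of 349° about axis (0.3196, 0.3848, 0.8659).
-0.9954 + 0.0306i + 0.0369j + 0.083k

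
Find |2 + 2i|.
√8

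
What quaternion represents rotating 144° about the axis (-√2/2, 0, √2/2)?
0.309 - 0.6725i + 0.6725k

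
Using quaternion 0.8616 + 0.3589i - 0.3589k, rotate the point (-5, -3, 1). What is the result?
(-5.825, 1.02, 0.175)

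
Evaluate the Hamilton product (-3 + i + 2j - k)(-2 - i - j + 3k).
12 + 6i - 3j - 6k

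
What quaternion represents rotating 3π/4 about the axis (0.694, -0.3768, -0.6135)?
0.3827 + 0.6412i - 0.3481j - 0.5668k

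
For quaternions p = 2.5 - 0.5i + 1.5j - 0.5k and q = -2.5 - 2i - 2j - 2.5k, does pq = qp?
No: pq = -5.5 - 8.5i - 9j - k ≠ -5.5 + i - 8.5j - 9k = qp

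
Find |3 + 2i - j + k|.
√15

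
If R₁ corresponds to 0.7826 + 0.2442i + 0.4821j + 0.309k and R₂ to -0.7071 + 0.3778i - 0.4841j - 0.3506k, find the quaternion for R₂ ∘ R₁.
-0.3039 + 0.1424i - 0.9221j - 0.1925k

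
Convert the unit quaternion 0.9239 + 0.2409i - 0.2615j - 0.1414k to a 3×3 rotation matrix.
[[0.8232, 0.1353, -0.5513], [-0.3873, 0.8439, -0.3712], [0.4151, 0.5191, 0.7472]]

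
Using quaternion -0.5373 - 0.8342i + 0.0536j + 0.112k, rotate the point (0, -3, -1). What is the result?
(0.152, 2.135, -2.328)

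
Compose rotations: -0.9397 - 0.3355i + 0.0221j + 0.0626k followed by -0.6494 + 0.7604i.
0.8654 - 0.4967i - 0.062j - 0.0238k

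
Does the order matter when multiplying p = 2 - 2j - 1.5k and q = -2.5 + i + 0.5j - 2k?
Yes: pq = -7 + 6.75i + 4.5j + 1.75k ≠ -7 - 2.75i + 7.5j - 2.25k = qp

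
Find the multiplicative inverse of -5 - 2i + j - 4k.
-0.1087 + 0.0435i - 0.0217j + 0.087k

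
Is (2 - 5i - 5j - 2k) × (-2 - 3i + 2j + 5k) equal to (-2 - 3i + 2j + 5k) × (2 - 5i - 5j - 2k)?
No: pq = 1 - 17i + 45j - 11k ≠ 1 + 25i - 17j + 39k = qp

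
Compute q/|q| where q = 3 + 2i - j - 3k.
0.6255 + 0.417i - 0.2085j - 0.6255k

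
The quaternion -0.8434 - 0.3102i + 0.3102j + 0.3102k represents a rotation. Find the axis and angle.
axis = (-√3/3, √3/3, √3/3), θ = 295°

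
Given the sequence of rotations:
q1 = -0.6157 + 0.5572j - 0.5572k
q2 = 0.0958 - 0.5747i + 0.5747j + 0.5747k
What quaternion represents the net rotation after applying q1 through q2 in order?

q2 · q1 = -0.059 - 0.2866i - 0.6207j - 0.7274k
-0.059 - 0.2866i - 0.6207j - 0.7274k


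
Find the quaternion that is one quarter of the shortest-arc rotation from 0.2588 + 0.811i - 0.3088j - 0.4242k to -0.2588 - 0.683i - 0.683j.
0.2956 + 0.8866i - 0.0448j - 0.3528k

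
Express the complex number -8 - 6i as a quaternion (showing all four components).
-8 - 6i + 0j + 0k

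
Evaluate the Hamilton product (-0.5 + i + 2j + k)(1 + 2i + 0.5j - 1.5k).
-2 - 3.5i + 5.25j - 1.75k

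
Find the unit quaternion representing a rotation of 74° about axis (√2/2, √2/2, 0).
0.7986 + 0.4255i + 0.4255j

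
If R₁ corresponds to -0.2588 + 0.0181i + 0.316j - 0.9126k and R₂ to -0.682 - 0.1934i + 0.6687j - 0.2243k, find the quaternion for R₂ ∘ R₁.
-0.236 - 0.5017i - 0.5691j + 0.6072k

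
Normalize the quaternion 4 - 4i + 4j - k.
0.5714 - 0.5714i + 0.5714j - 0.1429k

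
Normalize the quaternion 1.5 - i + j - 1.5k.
0.5883 - 0.3922i + 0.3922j - 0.5883k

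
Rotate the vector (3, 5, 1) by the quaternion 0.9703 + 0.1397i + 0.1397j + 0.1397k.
(1.916, 5.308, 1.776)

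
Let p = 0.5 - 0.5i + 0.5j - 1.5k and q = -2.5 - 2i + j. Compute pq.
-2.75 + 1.75i + 2.25j + 4.25k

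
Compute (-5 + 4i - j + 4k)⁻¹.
-0.0862 - 0.069i + 0.0172j - 0.069k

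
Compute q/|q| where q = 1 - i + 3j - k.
0.2887 - 0.2887i + 0.866j - 0.2887k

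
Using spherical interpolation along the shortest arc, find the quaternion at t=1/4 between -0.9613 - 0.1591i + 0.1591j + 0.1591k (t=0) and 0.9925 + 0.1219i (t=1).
-0.974 - 0.1505i + 0.1198j + 0.1198k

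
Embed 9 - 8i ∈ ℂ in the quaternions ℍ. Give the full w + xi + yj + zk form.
9 - 8i + 0j + 0k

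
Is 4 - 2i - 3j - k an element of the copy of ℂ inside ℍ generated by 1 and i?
No. The quaternion 4 - 2i - 3j - k has j-coefficient y = -3 and k-coefficient z = -1, not both zero, so it does not lie in the complex subalgebra spanned by 1 and i.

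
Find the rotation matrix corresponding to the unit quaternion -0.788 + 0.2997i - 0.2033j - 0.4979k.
[[0.4215, -0.9065, 0.022], [0.6628, 0.3246, 0.6748], [-0.6188, -0.2699, 0.7377]]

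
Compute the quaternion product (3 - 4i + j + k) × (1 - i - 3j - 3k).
5 - 7i - 21j + 5k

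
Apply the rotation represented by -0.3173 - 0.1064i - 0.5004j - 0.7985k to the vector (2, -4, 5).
(2.486, 6.076, -1.379)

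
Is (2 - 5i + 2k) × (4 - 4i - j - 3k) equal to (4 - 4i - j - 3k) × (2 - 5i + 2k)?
No: pq = -6 - 26i - 25j + 7k ≠ -6 - 30i + 21j - 3k = qp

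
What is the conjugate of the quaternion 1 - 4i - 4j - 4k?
1 + 4i + 4j + 4k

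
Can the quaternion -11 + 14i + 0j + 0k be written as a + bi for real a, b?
Yes. The quaternion -11 + 14i has j- and k-coefficients y = z = 0, so it lies in the complex subalgebra spanned by 1 and i.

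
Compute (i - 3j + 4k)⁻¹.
-0.0385i + 0.1154j - 0.1538k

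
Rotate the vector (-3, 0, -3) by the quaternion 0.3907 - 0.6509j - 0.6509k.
(3.61, -1.016, -1.984)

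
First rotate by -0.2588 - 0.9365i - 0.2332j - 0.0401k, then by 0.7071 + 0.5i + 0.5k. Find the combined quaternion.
0.3053 - 0.675i - 0.6131j - 0.2744k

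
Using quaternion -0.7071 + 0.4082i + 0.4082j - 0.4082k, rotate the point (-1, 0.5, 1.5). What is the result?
(-1.821, -0.378, -0.199)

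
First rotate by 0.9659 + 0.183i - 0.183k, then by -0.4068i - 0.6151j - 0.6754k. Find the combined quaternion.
-0.0492 - 0.2804i - 0.7922j - 0.5398k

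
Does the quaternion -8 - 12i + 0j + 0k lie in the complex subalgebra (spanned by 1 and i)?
Yes. The quaternion -8 - 12i has j- and k-coefficients y = z = 0, so it lies in the complex subalgebra spanned by 1 and i.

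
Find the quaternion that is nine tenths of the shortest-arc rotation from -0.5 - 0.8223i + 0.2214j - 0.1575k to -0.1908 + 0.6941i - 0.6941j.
0.1191 - 0.7355i + 0.6667j - 0.018k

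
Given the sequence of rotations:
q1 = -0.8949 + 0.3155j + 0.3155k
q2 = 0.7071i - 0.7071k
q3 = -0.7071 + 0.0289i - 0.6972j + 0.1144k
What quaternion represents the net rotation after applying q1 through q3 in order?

q2 · q1 = 0.2231 - 0.4097i - 0.2231j + 0.8559k
q3 · q2 · q1 = -0.3994 - 0.2751i - 0.0694j - 0.8718k
-0.3994 - 0.2751i - 0.0694j - 0.8718k


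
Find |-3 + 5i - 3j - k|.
√44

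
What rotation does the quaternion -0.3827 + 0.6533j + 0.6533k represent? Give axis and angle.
axis = (0, √2/2, √2/2), θ = 5π/4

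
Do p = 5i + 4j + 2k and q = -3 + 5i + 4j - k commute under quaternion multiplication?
No: pq = -39 - 27i + 3j - 6k ≠ -39 - 3i - 27j - 6k = qp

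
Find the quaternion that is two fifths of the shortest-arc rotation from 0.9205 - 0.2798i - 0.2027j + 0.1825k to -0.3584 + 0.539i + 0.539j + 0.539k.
0.7951 - 0.4443i - 0.3918j - 0.1298k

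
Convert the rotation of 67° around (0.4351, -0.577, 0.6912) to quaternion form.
0.8339 + 0.2401i - 0.3185j + 0.3815k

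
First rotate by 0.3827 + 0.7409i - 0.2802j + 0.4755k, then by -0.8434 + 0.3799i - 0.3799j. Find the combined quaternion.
-0.7107 - 0.6601i - 0.0897j - 0.226k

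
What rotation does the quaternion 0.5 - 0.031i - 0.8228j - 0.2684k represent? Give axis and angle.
axis = (-0.0358, -0.9501, -0.3099), θ = 2π/3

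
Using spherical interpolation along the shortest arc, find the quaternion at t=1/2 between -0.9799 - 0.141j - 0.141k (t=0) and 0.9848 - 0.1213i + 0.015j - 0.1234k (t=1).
-0.9949 + 0.0614i - 0.079j - 0.0089k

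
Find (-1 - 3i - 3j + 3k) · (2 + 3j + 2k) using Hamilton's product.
1 - 21i - 3j - 5k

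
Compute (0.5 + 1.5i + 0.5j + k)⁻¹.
0.1333 - 0.4i - 0.1333j - 0.2667k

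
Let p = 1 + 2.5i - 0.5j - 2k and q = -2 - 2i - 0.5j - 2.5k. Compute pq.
-2.25 - 6.75i + 10.75j - 0.75k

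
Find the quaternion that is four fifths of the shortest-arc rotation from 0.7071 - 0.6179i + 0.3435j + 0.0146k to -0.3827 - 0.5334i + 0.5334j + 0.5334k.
-0.1534 - 0.6454i + 0.5715j + 0.483k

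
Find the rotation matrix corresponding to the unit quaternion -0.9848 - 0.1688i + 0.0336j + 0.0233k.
[[0.9967, 0.0345, -0.074], [-0.0572, 0.9419, -0.3309], [0.0583, 0.334, 0.9408]]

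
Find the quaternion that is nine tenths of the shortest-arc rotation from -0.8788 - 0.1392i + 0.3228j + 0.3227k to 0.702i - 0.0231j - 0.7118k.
-0.1144 - 0.6842i + 0.0639j + 0.7174k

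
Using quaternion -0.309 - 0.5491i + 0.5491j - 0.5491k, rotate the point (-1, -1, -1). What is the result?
(0.885, 1.412, -0.473)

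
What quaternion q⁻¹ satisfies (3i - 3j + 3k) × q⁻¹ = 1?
-0.1111i + 0.1111j - 0.1111k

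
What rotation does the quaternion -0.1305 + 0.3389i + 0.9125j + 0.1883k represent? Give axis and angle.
axis = (0.3418, 0.9204, 0.1899), θ = 195°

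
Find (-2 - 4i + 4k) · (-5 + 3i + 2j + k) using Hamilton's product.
18 + 6i + 12j - 30k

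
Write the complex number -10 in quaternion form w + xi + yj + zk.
-10 + 0i + 0j + 0k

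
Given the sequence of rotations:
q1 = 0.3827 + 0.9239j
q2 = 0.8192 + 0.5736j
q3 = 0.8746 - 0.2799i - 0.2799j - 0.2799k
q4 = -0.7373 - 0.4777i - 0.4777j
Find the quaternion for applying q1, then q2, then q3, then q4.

q2 · q1 = -0.2164 + 0.9764j
q3 · q2 · q1 = 0.084 + 0.3339i + 0.9145j - 0.2127k
q4 · q3 · q2 · q1 = 0.5344 - 0.1847i - 0.816j - 0.1205k
0.5344 - 0.1847i - 0.816j - 0.1205k


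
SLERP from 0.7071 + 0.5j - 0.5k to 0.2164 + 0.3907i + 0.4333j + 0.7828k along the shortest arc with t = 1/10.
0.6629 - 0.0603i + 0.4255j - 0.6131k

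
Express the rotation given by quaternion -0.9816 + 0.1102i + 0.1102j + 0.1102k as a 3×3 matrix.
[[0.9514, 0.2406, -0.1921], [-0.1921, 0.9514, 0.2406], [0.2406, -0.1921, 0.9514]]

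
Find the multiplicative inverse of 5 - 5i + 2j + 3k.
0.0794 + 0.0794i - 0.0317j - 0.0476k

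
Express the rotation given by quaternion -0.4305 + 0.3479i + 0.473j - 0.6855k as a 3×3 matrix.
[[-0.3873, -0.2611, -0.8842], [0.9193, -0.1819, -0.3489], [-0.0697, -0.948, 0.3105]]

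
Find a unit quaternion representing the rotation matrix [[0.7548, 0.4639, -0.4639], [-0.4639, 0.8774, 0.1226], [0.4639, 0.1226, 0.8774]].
0.9367 - 0.2476j - 0.2476k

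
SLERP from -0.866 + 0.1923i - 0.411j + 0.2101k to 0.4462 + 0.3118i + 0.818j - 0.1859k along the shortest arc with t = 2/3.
-0.6335 - 0.1502i - 0.7298j + 0.2087k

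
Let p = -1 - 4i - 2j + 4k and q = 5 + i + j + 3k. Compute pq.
-11 - 31i + 5j + 15k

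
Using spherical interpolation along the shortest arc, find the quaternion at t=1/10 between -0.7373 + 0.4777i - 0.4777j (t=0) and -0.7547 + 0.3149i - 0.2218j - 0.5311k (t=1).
-0.7525 + 0.4689i - 0.459j - 0.0567k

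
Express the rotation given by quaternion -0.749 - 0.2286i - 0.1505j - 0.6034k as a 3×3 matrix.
[[0.2265, -0.8351, 0.5013], [0.9727, 0.1673, -0.1608], [0.0504, 0.5241, 0.8502]]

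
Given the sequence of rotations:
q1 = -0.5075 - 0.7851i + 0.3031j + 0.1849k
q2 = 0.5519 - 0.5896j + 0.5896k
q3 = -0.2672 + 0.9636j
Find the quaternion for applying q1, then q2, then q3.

q2 · q1 = -0.2104 - 0.721i + 0.0036j - 0.6601k
q3 · q2 · q1 = 0.0527 - 0.4434i - 0.2037j + 0.8711k
0.0527 - 0.4434i - 0.2037j + 0.8711k


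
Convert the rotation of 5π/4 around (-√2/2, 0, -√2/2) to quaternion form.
-0.3827 - 0.6533i - 0.6533k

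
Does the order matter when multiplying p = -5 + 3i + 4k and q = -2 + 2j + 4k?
Yes: pq = -6 - 14i - 22j - 22k ≠ -6 + 2i + 2j - 34k = qp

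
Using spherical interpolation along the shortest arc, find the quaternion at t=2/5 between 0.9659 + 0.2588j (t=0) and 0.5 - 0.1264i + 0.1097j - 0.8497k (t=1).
0.8873 - 0.0591i + 0.2264j - 0.3974k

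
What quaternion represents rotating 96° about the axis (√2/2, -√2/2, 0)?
0.6691 + 0.5255i - 0.5255j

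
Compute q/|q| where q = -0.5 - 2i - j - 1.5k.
-0.1826 - 0.7303i - 0.3651j - 0.5477k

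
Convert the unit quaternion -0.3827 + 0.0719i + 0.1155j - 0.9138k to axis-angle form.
axis = (0.0778, 0.125, -0.9891), θ = 5π/4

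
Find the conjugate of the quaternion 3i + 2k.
-3i - 2k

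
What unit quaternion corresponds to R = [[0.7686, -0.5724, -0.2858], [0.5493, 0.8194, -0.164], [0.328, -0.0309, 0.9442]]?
0.9397 + 0.0354i - 0.1633j + 0.2984k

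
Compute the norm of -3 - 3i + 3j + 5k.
√52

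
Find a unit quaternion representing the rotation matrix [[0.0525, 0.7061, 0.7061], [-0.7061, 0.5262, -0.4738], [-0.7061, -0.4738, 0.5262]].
0.7254 + 0.4867j - 0.4867k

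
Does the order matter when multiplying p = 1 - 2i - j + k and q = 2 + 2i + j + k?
Yes: pq = 6 - 4i + 3j + 3k ≠ 6 - 5j + 3k = qp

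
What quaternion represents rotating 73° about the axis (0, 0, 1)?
0.8039 + 0.5948k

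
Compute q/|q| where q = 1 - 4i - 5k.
0.1543 - 0.6172i - 0.7715k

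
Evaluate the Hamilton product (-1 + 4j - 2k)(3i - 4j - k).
14 - 15i - 2j - 11k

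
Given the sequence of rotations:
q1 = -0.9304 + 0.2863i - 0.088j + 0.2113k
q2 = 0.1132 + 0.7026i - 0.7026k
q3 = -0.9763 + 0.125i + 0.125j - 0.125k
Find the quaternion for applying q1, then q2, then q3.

q2 · q1 = -0.158 - 0.6831i - 0.3596j + 0.6158k
q3 · q2 · q1 = 0.3616 + 0.6792i + 0.3397j - 0.541k
0.3616 + 0.6792i + 0.3397j - 0.541k


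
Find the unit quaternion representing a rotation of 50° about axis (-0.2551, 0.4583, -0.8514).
0.9063 - 0.1078i + 0.1937j - 0.3598k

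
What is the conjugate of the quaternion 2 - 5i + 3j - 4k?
2 + 5i - 3j + 4k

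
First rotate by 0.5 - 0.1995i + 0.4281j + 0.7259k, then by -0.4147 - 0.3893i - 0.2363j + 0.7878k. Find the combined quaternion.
-0.7557 - 0.6207i - 0.1703j - 0.1209k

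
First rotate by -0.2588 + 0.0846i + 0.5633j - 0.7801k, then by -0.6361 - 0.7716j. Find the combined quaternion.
0.5993 + 0.5481i - 0.1586j + 0.5615k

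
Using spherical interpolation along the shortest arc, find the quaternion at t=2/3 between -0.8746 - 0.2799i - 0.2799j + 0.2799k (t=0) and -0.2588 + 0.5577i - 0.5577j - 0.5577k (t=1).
-0.6388 + 0.336i - 0.6051j - 0.336k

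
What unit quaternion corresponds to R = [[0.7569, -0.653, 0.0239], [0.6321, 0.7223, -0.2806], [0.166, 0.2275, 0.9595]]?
0.9272 + 0.137i - 0.0383j + 0.3465k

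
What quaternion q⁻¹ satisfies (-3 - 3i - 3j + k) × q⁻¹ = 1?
-0.1071 + 0.1071i + 0.1071j - 0.0357k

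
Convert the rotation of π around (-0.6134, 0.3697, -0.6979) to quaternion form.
-0.6134i + 0.3697j - 0.6979k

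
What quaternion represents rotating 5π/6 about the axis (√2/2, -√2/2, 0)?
0.2588 + 0.683i - 0.683j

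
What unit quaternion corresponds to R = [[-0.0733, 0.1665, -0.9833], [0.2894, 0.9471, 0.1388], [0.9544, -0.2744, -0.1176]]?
0.6626 - 0.1559i - 0.7311j + 0.0464k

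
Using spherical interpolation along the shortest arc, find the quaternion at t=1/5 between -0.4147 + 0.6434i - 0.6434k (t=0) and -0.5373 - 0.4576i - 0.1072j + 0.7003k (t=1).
-0.2268 + 0.659i + 0.0255j - 0.7167k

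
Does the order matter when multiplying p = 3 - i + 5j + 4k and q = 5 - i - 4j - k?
Yes: pq = 38 + 3i + 8j + 26k ≠ 38 - 19i + 18j + 8k = qp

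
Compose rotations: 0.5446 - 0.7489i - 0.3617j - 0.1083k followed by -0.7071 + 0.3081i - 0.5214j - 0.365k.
-0.3825 + 0.6218i + 0.2785j - 0.6241k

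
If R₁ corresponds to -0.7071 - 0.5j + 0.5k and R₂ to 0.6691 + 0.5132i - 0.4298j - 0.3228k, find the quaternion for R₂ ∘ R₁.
-0.5266 - 0.7392i - 0.2872j + 0.3062k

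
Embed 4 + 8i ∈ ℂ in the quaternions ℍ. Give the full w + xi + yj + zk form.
4 + 8i + 0j + 0k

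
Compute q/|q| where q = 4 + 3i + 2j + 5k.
0.5443 + 0.4082i + 0.2722j + 0.6804k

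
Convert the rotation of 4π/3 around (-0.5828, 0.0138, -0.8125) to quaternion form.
-0.5 - 0.5047i + 0.012j - 0.7036k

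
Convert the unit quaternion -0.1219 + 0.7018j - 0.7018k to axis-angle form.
axis = (0, √2/2, -√2/2), θ = 194°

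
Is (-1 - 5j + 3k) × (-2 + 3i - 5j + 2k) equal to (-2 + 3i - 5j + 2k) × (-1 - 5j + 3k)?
No: pq = -29 + 2i + 24j + 7k ≠ -29 - 8i + 6j - 23k = qp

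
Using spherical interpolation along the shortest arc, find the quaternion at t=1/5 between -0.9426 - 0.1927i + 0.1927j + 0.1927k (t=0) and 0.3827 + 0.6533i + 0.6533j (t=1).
-0.9264 - 0.3362i + 0.0027j + 0.1694k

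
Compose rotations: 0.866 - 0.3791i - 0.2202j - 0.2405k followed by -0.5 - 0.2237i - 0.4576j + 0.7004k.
-0.4501 + 0.2601i - 0.6055j + 0.6026k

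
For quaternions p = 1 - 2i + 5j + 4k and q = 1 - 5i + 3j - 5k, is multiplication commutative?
No: pq = -4 - 44i - 22j + 18k ≠ -4 + 30i + 38j - 20k = qp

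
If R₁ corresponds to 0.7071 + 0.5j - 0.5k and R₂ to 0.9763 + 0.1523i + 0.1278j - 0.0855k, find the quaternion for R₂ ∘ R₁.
0.5837 + 0.0865i + 0.6547j - 0.4725k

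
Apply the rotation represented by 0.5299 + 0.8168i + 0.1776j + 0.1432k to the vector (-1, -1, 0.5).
(-0.823, -0.474, -1.161)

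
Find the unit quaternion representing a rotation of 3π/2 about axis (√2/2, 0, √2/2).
-0.7071 + 0.5i + 0.5k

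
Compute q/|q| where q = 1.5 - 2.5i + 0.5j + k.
0.4804 - 0.8006i + 0.1601j + 0.3203k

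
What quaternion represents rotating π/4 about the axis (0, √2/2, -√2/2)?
0.9239 + 0.2706j - 0.2706k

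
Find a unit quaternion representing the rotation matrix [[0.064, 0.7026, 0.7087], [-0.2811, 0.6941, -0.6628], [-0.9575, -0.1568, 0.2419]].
0.7071 + 0.1789i + 0.5891j - 0.3478k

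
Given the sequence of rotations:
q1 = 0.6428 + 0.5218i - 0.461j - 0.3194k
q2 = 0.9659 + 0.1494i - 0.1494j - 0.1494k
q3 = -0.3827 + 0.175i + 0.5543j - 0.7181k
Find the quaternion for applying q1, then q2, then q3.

q2 · q1 = 0.4263 + 0.5789i - 0.5716j - 0.3955k
q3 · q2 · q1 = -0.2316 - 0.7766i + 0.1086j - 0.5757k
-0.2316 - 0.7766i + 0.1086j - 0.5757k


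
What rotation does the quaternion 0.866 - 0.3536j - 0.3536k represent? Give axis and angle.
axis = (0, -√2/2, -√2/2), θ = π/3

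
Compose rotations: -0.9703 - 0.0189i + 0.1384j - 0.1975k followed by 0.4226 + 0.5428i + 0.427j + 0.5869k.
-0.343 - 0.7002i - 0.2597j - 0.5697k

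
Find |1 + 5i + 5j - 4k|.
√67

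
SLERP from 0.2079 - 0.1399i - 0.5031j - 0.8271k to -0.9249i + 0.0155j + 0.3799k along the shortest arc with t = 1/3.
0.1683 + 0.3043i - 0.4143j - 0.8411k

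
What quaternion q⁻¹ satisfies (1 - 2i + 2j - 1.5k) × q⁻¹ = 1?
0.0889 + 0.1778i - 0.1778j + 0.1333k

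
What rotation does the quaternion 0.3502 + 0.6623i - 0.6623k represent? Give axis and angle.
axis = (√2/2, 0, -√2/2), θ = 139°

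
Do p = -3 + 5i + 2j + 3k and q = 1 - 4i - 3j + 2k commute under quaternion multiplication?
No: pq = 17 + 30i - 11j - 10k ≠ 17 + 4i + 33j + 4k = qp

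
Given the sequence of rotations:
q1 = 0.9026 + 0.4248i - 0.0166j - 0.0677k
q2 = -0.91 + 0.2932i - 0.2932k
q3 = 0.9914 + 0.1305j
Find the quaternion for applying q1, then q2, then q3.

q2 · q1 = -0.9658 - 0.1268i - 0.0896j - 0.2079k
q3 · q2 · q1 = -0.9458 - 0.1528i - 0.2149j - 0.1896k
-0.9458 - 0.1528i - 0.2149j - 0.1896k


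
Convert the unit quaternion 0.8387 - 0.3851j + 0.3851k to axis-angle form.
axis = (0, -√2/2, √2/2), θ = 66°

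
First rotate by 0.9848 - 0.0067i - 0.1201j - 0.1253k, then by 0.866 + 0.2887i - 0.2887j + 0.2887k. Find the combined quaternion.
0.8563 + 0.3494i - 0.3541j + 0.1392k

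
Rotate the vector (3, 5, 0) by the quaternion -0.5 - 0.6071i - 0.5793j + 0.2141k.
(5.299, 2.324, -0.723)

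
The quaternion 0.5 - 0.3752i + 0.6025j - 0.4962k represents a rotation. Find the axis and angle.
axis = (-0.4332, 0.6957, -0.573), θ = 2π/3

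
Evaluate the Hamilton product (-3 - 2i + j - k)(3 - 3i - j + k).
-13 + 3i + 11j - k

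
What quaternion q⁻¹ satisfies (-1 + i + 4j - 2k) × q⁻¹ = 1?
-0.0455 - 0.0455i - 0.1818j + 0.0909k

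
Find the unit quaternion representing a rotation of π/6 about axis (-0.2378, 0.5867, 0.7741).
0.9659 - 0.0615i + 0.1518j + 0.2004k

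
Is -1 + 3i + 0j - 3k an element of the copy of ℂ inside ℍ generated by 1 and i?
No. The quaternion -1 + 3i - 3k has j-coefficient y = 0 and k-coefficient z = -3, not both zero, so it does not lie in the complex subalgebra spanned by 1 and i.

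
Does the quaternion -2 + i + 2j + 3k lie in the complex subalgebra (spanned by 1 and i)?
No. The quaternion -2 + i + 2j + 3k has j-coefficient y = 2 and k-coefficient z = 3, not both zero, so it does not lie in the complex subalgebra spanned by 1 and i.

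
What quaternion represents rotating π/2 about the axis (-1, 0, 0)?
0.7071 - 0.7071i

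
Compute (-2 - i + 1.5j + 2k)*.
-2 + i - 1.5j - 2k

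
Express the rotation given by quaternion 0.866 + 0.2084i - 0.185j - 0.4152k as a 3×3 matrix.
[[0.5868, 0.642, -0.4935], [-0.7962, 0.5684, -0.2073], [0.1474, 0.5146, 0.8447]]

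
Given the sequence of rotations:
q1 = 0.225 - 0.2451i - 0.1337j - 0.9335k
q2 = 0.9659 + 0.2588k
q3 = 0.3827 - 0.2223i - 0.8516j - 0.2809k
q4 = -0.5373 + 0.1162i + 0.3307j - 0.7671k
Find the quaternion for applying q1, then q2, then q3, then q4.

q2 · q1 = 0.4589 - 0.2021i - 0.1926j - 0.8434k
q3 · q2 · q1 = -0.2702 + 0.4848i - 0.5952j - 0.581k
q4 · q3 · q2 · q1 = -0.16 - 0.9406i - 0.0739j + 0.29k
-0.16 - 0.9406i - 0.0739j + 0.29k


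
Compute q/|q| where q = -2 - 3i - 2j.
-0.4851 - 0.7276i - 0.4851j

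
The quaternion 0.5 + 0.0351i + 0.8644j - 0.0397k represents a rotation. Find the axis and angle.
axis = (0.0405, 0.9981, -0.0458), θ = 2π/3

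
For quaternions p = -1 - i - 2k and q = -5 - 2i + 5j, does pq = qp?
No: pq = 3 + 17i - j + 5k ≠ 3 - 3i - 9j + 15k = qp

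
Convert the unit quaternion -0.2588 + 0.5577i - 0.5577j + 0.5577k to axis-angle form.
axis = (√3/3, -√3/3, √3/3), θ = 7π/6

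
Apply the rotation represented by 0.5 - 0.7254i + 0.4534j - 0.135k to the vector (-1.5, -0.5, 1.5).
(0.407, 2.138, 0.115)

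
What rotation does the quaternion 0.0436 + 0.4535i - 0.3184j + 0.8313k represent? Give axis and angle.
axis = (0.4539, -0.3187, 0.8321), θ = 175°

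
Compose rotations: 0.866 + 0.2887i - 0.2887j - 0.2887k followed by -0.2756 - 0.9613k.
-0.5162 - 0.3571i - 0.198j - 0.7529k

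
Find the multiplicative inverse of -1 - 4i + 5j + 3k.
-0.0196 + 0.0784i - 0.098j - 0.0588k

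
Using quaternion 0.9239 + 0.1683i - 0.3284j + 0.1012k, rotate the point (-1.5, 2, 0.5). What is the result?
(-2.027, 1.542, -0.108)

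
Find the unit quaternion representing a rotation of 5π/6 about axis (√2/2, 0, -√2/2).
0.2588 + 0.683i - 0.683k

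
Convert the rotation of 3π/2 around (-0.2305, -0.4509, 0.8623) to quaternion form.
-0.7071 - 0.163i - 0.3188j + 0.6097k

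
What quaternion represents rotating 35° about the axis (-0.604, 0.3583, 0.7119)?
0.9537 - 0.1816i + 0.1077j + 0.2141k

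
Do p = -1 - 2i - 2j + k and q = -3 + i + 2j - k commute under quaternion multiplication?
No: pq = 10 + 5i + 3j - 4k ≠ 10 + 5i + 5j = qp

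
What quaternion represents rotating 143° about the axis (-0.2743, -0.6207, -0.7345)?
0.3173 - 0.2601i - 0.5886j - 0.6965k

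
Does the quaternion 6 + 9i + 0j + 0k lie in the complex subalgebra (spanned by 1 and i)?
Yes. The quaternion 6 + 9i has j- and k-coefficients y = z = 0, so it lies in the complex subalgebra spanned by 1 and i.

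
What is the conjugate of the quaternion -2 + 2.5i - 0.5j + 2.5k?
-2 - 2.5i + 0.5j - 2.5k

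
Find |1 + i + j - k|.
2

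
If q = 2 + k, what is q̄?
2 - k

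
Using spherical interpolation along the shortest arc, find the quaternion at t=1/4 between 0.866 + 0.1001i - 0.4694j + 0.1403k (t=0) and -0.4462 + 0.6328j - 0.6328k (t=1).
0.7932 + 0.0778i - 0.5353j + 0.2796k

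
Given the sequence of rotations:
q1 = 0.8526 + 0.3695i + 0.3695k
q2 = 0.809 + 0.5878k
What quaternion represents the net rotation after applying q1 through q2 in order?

q2 · q1 = 0.4726 + 0.2989i + 0.2172j + 0.8001k
0.4726 + 0.2989i + 0.2172j + 0.8001k


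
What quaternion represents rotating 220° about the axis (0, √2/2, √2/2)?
-0.342 + 0.6645j + 0.6645k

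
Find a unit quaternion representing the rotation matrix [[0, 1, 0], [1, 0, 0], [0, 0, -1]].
0.7071i + 0.7071j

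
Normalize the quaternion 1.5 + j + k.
0.7276 + 0.4851j + 0.4851k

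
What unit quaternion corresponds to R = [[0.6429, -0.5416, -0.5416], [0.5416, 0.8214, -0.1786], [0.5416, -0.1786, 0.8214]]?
0.9063 - 0.2988j + 0.2988k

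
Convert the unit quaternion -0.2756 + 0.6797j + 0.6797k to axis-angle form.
axis = (0, √2/2, √2/2), θ = 212°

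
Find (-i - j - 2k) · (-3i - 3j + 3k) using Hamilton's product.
-9i + 9j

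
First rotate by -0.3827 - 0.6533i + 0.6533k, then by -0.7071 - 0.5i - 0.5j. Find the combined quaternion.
-0.056 + 0.3266i + 0.518j - 0.7886k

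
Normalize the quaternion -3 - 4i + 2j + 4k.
-0.4472 - 0.5963i + 0.2981j + 0.5963k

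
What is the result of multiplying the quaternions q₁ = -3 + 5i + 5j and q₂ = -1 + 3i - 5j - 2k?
13 - 24i + 20j - 34k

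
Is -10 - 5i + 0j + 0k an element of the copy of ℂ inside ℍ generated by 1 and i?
Yes. The quaternion -10 - 5i has j- and k-coefficients y = z = 0, so it lies in the complex subalgebra spanned by 1 and i.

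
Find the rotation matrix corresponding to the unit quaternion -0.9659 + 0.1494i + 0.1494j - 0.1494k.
[[0.9107, -0.244, -0.3333], [0.3333, 0.9107, 0.244], [0.244, -0.3333, 0.9107]]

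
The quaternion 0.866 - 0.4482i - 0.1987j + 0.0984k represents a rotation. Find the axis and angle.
axis = (-0.8963, -0.3974, 0.1968), θ = π/3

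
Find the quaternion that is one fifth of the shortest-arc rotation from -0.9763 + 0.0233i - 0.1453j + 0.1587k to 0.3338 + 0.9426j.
-0.9244 + 0.0201i - 0.3554j + 0.137k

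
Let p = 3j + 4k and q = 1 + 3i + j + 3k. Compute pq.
-15 + 5i + 15j - 5k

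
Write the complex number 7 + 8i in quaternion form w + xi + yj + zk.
7 + 8i + 0j + 0k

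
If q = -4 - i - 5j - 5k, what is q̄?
-4 + i + 5j + 5k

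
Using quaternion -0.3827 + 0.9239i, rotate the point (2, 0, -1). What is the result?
(2, -0.707, 0.707)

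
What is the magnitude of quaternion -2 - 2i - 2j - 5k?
√37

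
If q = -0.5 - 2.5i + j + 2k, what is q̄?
-0.5 + 2.5i - j - 2k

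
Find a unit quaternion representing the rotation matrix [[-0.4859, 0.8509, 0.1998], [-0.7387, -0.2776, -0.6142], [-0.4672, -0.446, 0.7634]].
-0.5 - 0.0841i - 0.3335j + 0.7948k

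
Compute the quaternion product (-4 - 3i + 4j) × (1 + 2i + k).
2 - 7i + 7j - 12k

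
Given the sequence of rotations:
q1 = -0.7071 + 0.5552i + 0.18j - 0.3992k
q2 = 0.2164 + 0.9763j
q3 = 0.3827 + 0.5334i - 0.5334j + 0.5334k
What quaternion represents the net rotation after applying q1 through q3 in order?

q2 · q1 = -0.3288 - 0.2696i - 0.6514j - 0.6284k
q3 · q2 · q1 = 0.0057 + 0.4041i + 0.1175j - 0.9071k
0.0057 + 0.4041i + 0.1175j - 0.9071k


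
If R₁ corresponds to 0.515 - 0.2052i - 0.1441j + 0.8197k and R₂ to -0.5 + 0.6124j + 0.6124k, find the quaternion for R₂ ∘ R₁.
-0.6712 + 0.6928i + 0.2618j + 0.0312k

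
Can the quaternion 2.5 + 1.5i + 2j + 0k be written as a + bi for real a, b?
No. The quaternion 2.5 + 1.5i + 2j has j-coefficient y = 2 and k-coefficient z = 0, not both zero, so it does not lie in the complex subalgebra spanned by 1 and i.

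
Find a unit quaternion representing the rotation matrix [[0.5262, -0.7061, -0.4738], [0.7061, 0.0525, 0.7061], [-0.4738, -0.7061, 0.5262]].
0.7254 - 0.4867i + 0.4867k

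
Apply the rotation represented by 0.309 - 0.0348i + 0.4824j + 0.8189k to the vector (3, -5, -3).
(-0.445, 0.701, -6.505)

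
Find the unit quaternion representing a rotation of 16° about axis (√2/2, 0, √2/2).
0.9903 + 0.0984i + 0.0984k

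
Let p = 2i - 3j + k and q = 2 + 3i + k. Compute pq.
-7 + i - 5j + 11k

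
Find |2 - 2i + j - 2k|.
√13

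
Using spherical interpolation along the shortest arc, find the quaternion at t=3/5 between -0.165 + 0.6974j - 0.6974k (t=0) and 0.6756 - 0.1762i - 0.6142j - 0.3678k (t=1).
-0.575 + 0.1279i + 0.8031j - 0.0902k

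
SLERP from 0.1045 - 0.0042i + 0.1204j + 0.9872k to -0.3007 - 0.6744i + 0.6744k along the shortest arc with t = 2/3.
-0.1768 - 0.486i + 0.0452j + 0.8547k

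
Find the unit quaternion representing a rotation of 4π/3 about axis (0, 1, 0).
-0.5 + 0.866j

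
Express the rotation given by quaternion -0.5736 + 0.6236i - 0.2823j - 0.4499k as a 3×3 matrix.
[[0.4358, -0.8682, -0.2373], [0.164, -0.1826, 0.9694], [-0.885, -0.4614, 0.0629]]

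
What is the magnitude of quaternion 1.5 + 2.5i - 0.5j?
2.958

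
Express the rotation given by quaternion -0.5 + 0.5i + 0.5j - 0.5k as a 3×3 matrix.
[[0, 0, -1], [1, 0, 0], [0, -1, 0]]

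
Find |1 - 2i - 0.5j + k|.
2.5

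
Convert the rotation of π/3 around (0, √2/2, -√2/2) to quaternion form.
0.866 + 0.3536j - 0.3536k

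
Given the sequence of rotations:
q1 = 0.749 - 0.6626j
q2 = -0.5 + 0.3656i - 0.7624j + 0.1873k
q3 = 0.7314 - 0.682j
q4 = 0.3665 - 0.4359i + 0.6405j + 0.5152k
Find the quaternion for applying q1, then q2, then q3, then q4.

q2 · q1 = -0.8797 + 0.3979i - 0.2397j - 0.102k
q3 · q2 · q1 = -0.8069 + 0.3606i + 0.4246j + 0.1968k
q4 · q3 · q2 · q1 = -0.5119 + 0.3912i - 0.0896j - 0.7596k
-0.5119 + 0.3912i - 0.0896j - 0.7596k


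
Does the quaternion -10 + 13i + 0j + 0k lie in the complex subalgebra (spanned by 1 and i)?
Yes. The quaternion -10 + 13i has j- and k-coefficients y = z = 0, so it lies in the complex subalgebra spanned by 1 and i.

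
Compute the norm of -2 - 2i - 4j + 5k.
7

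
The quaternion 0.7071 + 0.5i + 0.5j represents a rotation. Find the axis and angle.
axis = (√2/2, √2/2, 0), θ = π/2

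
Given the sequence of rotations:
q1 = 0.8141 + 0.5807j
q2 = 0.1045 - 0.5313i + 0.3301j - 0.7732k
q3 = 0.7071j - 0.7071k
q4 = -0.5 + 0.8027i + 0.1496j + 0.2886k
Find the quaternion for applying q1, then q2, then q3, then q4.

q2 · q1 = -0.1066 + 0.0165i + 0.3294j - 0.938k
q3 · q2 · q1 = -0.8962 - 0.4303i - 0.087j + 0.0637k
q4 · q3 · q2 · q1 = 0.7881 - 0.4696i - 0.2659j - 0.296k
0.7881 - 0.4696i - 0.2659j - 0.296k


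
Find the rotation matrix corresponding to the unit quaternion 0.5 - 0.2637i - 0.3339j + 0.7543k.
[[-0.3609, -0.5782, -0.7317], [0.9304, -0.277, -0.24], [-0.0639, -0.7674, 0.6379]]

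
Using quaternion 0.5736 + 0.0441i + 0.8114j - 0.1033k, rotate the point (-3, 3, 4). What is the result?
(5.271, 2.192, 1.186)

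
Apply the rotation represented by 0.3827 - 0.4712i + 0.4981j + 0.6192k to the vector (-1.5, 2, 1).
(-1.694, 0.549, 2.019)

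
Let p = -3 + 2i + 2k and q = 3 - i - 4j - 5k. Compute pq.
3 + 17i + 20j + 13k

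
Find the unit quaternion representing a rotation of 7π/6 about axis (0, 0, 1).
-0.2588 + 0.9659k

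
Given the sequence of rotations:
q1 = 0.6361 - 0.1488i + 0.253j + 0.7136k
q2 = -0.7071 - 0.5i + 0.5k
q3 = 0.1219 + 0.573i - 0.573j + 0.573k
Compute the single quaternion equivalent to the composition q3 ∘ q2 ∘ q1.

q2 · q1 = -0.881 - 0.3393i + 0.1035j - 0.313k
q3 · q2 · q1 = 0.3257 - 0.4261i + 0.5024j - 0.6781k
0.3257 - 0.4261i + 0.5024j - 0.6781k


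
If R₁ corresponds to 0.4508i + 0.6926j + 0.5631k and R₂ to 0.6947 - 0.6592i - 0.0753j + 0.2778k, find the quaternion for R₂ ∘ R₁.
0.1929 + 0.0784i + 0.9776j - 0.0314k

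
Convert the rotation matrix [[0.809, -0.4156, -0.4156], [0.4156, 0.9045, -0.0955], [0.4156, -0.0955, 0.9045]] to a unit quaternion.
0.9511 - 0.2185j + 0.2185k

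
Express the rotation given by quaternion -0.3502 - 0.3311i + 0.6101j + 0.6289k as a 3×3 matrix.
[[-0.5355, 0.0365, -0.8438], [-0.8445, -0.0103, 0.5355], [0.0109, 0.9993, 0.0363]]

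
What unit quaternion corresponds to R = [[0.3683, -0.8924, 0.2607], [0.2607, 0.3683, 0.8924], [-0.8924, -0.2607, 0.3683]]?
0.7254 - 0.3974i + 0.3974j + 0.3974k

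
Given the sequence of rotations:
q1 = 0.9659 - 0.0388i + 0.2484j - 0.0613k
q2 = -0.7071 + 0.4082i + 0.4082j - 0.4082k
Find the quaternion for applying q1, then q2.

q2 · q1 = -0.7936 + 0.4981i + 0.2595j - 0.2337k
-0.7936 + 0.4981i + 0.2595j - 0.2337k


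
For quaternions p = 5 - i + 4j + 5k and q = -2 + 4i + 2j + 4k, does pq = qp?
No: pq = -34 + 28i + 26j - 8k ≠ -34 + 16i - 22j + 28k = qp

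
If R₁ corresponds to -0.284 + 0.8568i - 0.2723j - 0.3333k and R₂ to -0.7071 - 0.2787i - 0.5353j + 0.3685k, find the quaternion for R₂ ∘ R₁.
0.4167 - 0.2479i + 0.5674j + 0.6656k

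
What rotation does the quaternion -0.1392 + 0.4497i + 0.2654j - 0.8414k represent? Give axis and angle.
axis = (0.4541, 0.268, -0.8497), θ = 196°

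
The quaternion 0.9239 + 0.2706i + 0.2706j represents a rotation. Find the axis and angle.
axis = (√2/2, √2/2, 0), θ = π/4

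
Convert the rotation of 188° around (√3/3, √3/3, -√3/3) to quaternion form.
-0.0698 + 0.5759i + 0.5759j - 0.5759k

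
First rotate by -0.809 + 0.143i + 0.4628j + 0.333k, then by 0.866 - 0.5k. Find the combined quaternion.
-0.5341 + 0.3552i + 0.3293j + 0.6929k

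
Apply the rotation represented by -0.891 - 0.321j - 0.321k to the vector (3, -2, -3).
(1.191, -0.49, -4.51)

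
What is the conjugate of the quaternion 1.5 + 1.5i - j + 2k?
1.5 - 1.5i + j - 2k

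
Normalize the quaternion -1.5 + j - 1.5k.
-0.6396 + 0.4264j - 0.6396k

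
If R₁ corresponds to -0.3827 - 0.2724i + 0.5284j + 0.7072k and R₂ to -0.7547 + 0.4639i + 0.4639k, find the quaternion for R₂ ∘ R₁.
0.0871 - 0.2171i - 0.8532j - 0.4661k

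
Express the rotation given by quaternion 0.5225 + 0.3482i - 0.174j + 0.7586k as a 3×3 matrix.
[[-0.2115, -0.9139, 0.3465], [0.6716, -0.3934, -0.6279], [0.7101, 0.0999, 0.697]]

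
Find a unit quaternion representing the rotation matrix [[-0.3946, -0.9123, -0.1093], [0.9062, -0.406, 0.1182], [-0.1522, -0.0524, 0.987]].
0.5446 - 0.0783i + 0.0197j + 0.8348k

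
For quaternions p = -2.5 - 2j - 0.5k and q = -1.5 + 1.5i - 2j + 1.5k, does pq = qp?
No: pq = 0.5 - 7.75i + 7.25j ≠ 0.5 + 0.25i + 8.75j - 6k = qp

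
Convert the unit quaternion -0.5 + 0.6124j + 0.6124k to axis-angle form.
axis = (0, √2/2, √2/2), θ = 4π/3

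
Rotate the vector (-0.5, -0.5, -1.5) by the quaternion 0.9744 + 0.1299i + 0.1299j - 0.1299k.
(-0.939, 0.074, -1.365)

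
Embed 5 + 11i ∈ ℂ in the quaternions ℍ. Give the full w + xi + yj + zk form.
5 + 11i + 0j + 0k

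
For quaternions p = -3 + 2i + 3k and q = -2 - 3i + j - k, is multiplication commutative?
No: pq = 15 + 2i - 10j - k ≠ 15 + 8i + 4j - 5k = qp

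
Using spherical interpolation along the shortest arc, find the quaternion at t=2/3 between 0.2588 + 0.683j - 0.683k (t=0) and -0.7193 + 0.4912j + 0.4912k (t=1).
0.7007 - 0.0891j - 0.7078k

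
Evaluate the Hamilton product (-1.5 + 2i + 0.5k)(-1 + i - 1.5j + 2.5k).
-1.75 - 2.75i - 2.25j - 7.25k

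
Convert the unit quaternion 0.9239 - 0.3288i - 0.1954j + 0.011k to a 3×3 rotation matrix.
[[0.9234, 0.1082, -0.3683], [0.1488, 0.7835, 0.6033], [0.3538, -0.6119, 0.7074]]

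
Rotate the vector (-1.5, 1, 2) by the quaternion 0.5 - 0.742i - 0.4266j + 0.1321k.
(-1.646, -0.025, -2.131)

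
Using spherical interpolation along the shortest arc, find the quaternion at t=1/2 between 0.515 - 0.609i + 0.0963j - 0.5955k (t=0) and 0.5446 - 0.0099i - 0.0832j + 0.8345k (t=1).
-0.019 - 0.3838i + 0.115j - 0.916k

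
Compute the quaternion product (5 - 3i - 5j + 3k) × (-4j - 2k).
-14 + 22i - 26j + 2k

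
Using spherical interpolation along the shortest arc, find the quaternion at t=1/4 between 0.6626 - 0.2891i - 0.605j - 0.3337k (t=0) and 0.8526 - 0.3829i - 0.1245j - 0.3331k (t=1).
0.7303 - 0.3215i - 0.4959j - 0.3426k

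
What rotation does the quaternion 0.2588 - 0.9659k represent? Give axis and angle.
axis = (0, 0, -1), θ = 5π/6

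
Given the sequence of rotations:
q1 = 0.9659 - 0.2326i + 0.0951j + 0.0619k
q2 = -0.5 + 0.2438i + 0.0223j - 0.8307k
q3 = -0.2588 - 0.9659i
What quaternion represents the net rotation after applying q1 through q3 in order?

q2 · q1 = -0.3769 + 0.4322i + 0.1521j - 0.805k
q3 · q2 · q1 = 0.515 + 0.2522i - 0.8169j + 0.0614k
0.515 + 0.2522i - 0.8169j + 0.0614k


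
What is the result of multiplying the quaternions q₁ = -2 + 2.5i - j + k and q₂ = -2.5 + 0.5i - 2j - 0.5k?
2.25 - 4.75i + 8.25j - 6k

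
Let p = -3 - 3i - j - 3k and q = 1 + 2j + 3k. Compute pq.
8 + 2j - 18k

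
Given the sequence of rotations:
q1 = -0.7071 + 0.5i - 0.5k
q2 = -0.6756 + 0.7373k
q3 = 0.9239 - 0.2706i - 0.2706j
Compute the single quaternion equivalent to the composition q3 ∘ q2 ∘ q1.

q2 · q1 = 0.8464 - 0.3378i + 0.3686j - 0.1835k
q3 · q2 · q1 = 0.7903 - 0.4915i + 0.0619j - 0.3607k
0.7903 - 0.4915i + 0.0619j - 0.3607k


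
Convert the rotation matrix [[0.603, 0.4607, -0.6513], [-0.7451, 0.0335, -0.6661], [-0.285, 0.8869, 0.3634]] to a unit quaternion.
0.7071 + 0.5491i - 0.1295j - 0.4263k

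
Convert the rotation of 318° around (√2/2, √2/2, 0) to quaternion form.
-0.9336 + 0.2534i + 0.2534j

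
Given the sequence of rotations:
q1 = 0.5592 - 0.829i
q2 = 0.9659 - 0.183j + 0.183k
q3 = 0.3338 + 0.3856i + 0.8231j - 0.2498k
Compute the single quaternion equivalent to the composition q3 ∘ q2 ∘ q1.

q2 · q1 = 0.5401 - 0.8007i - 0.254j - 0.0494k
q3 · q2 · q1 = 0.6858 - 0.1631i + 0.5788j + 0.4097k
0.6858 - 0.1631i + 0.5788j + 0.4097k


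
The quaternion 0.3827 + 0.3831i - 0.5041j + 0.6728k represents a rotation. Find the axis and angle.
axis = (0.4147, -0.5456, 0.7282), θ = 3π/4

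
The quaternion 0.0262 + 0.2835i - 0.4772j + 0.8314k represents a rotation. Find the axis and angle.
axis = (0.2836, -0.4774, 0.8317), θ = 177°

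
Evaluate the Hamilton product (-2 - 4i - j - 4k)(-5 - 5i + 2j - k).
-12 + 39i + 17j + 9k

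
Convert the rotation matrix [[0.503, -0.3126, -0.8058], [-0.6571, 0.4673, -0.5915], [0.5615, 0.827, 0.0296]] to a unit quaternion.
0.7071 + 0.5015i - 0.4834j - 0.1218k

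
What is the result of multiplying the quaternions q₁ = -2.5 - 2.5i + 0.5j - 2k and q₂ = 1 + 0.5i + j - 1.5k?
-4.75 - 2.5i - 6.75j - k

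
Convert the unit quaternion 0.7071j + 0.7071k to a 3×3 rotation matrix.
[[-1, 0, 0], [0, 0, 1], [0, 1, 0]]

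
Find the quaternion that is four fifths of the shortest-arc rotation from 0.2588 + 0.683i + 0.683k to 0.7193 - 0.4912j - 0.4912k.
-0.5866 + 0.1937i + 0.4507j + 0.6444k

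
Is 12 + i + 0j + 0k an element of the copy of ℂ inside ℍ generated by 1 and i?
Yes. The quaternion 12 + i has j- and k-coefficients y = z = 0, so it lies in the complex subalgebra spanned by 1 and i.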